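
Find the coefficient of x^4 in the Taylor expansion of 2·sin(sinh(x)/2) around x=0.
Expand to order 4: 2·sin(sinh(x)/2) = x^3/8 + x + O(x^5).
The coefficient of x^4 is 0.

Final answer: 0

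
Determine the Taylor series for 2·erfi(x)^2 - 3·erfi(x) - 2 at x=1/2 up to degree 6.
-2 - 3·erfi(1/2) + 2·erfi(1/2)^2 + (-6·e^(1/4) + 8·e^(1/4)·erfi(1/2))·(x - 1/2)/√(π) + (-3·π·e^(1/4) + 4·π·e^(1/4)·erfi(1/2) + 8·√(π)·e^(1/2))·(x - 1/2)^2/π^(3/2) + (-3·π·e^(1/4) + 4·π·e^(1/4)·erfi(1/2) + 8·√(π)·e^(1/2))·(x - 1/2)^3/π^(3/2) + (-21·π·e^(1/4) + 28·π·e^(1/4)·erfi(1/2) + 120·√(π)·e^(1/2))·(x - 1/2)^4/(12·π^(3/2)) + (-15·π·e^(1/4) + 20·π·e^(1/4)·erfi(1/2) + 104·√(π)·e^(1/2))·(x - 1/2)^5/(12·π^(3/2)) + (-81·π·e^(1/4) + 108·π·e^(1/4)·erfi(1/2) + 920·√(π)·e^(1/2))·(x - 1/2)^6/(120·π^(3/2))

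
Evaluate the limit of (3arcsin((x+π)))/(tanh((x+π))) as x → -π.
Both numerator and denominator → 0 as x → -π; this is a 0/0 indeterminate form.
Expand each to leading order near x = -π: numerator ~ 3·(x + π), denominator ~ (x + π).
The limit of the ratio is 3.

Final answer: 3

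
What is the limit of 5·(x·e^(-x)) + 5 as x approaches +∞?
Evaluate the dominant behaviour as x → +∞; each term tends to a finite value or vanishes.
Limit = 5.

Final answer: 5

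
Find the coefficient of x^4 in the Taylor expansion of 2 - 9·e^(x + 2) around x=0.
Expand to order 4: 2 - 9·e^(x + 2) = -3·x^4·e^(2)/8 - 3·x^3·e^(2)/2 - 9·x^2·e^(2)/2 - 9·x·e^(2) - 9·e^(2) + 2 + O(x^5).
The coefficient of x^4 is -3·e^(2)/8.

Final answer: -3·e^(2)/8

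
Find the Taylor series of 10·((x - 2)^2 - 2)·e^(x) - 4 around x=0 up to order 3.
-20·x^3/3 - 20·x^2 - 20·x + 16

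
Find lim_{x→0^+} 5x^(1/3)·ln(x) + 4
The product is a 0·∞ indeterminate form at x → 0⁺.
Rewrite the product as 5·ln(x) / x^(-1/3) and apply L'Hôpital, or use the standard hierarchy x^(-1/3) ≫ |ln x| as x → 0⁺.
The indeterminate product → 0, so the limit = 4.

Final answer: 4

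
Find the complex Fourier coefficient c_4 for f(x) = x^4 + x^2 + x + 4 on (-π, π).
Compute the real Fourier coefficients first: a_4 = 1/16 + π^2/2, b_4 = -1/2.
Then c_4 = (a_4 − i·b_4)/2 = 1/32 + π^2/4 + i/4.

Final answer: 1/32 + π^2/4 + i/4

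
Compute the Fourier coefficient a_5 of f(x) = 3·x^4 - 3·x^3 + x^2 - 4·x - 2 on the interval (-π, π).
a_5 = (1/π) ∫_{-π}^{π} f(x)·cos(5x) dx.
Evaluate the integral (use parity and integration by parts as needed): a_5 = 44/625 - 24·π^2/25.

Final answer: 44/625 - 24·π^2/25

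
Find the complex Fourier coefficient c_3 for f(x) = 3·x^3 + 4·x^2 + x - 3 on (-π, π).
Compute the real Fourier coefficients first: a_3 = -16/9, b_3 = -2/3 + 2·π^2.
Then c_3 = (a_3 − i·b_3)/2 = -8/9 - i·π^2 + i/3.

Final answer: -8/9 - i·π^2 + i/3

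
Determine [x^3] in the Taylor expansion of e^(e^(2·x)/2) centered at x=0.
Expand to order 3: e^(e^(2·x)/2) = 11·x^3·e^(1/2)/6 + 3·x^2·e^(1/2)/2 + x·e^(1/2) + e^(1/2) + O(x^4).
The coefficient of x^3 is 11·e^(1/2)/6.

Final answer: 11·e^(1/2)/6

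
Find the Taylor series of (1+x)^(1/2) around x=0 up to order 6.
-21·x^6/1024 + 7·x^5/256 - 5·x^4/128 + x^3/16 - x^2/8 + x/2 + 1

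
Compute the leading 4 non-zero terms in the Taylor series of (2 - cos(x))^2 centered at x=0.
-7·x^6/180 + x^4/6 + x^2 + 1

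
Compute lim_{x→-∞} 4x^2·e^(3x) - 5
The product is a 0·∞ indeterminate form at x → -∞.
Rewrite the product as 4x^2 / e^(-3x) (an ∞/∞ form) and apply L'Hôpital, or use the standard hierarchy e^(3|x|) ≫ |x^2| as x → -∞.
The indeterminate product → 0, so the limit = -5.

Final answer: -5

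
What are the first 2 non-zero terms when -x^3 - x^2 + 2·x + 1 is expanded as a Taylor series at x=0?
2·x + 1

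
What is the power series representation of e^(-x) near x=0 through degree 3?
-x^3/6 + x^2/2 - x + 1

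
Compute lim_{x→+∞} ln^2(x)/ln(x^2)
This is an ∞/∞ indeterminate form as x → +∞.
Write ln(x^2) = 2·ln(x), reducing the quotient to ln(x)/2 → ∞.
Limit = ∞.

Final answer: ∞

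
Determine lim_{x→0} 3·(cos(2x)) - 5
Direct substitution at x = 0 gives -2.

Final answer: -2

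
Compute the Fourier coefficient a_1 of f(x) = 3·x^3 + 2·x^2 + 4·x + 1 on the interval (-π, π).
a_1 = (1/π) ∫_{-π}^{π} f(x)·cos(1x) dx.
Evaluate the integral (use parity and integration by parts as needed): a_1 = -8.

Final answer: -8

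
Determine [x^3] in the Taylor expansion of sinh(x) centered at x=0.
Expand to order 3: sinh(x) = x^3/6 + x + O(x^4).
The coefficient of x^3 is 1/6.

Final answer: 1/6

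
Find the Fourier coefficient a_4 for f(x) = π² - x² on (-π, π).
a_4 = (1/π) ∫_{-π}^{π} f(x)·cos(4x) dx.
Evaluate the integral (use parity and integration by parts as needed): a_4 = -1/4.

Final answer: -1/4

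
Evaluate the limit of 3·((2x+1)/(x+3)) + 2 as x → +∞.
Evaluate the dominant behaviour as x → +∞; each term tends to a finite value or vanishes.
Limit = 8.

Final answer: 8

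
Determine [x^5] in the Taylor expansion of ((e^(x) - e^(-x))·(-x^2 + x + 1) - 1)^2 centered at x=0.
Expand to order 5: ((e^(x) - e^(-x))·(-x^2 + x + 1) - 1)^2 = -47·x^5/10 - 10·x^4/3 + 34·x^3/3 - 4·x + 1 + O(x^6).
The coefficient of x^5 is -47/10.

Final answer: -47/10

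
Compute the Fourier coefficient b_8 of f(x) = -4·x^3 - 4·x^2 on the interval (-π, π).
b_8 = (1/π) ∫_{-π}^{π} f(x)·sin(8x) dx.
Evaluate the integral (use parity and integration by parts as needed): b_8 = -3/32 + π^2.

Final answer: -3/32 + π^2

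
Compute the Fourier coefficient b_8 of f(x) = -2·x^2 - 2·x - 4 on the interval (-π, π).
b_8 = (1/π) ∫_{-π}^{π} f(x)·sin(8x) dx.
Evaluate the integral (use parity and integration by parts as needed): b_8 = 1/2.

Final answer: 1/2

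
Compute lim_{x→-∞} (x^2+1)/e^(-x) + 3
The quotient is an ∞/∞ indeterminate form as x → -∞.
Compare growth rates of the dominant terms (exponentials ≫ polynomials ≫ logarithms), or apply L'Hôpital's rule; the quotient → 0.
Adding the constant: 0 + 3 = 3. Limit = 3.

Final answer: 3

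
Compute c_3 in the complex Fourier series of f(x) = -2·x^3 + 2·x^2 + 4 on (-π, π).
Compute the real Fourier coefficients first: a_3 = -8/9, b_3 = 8/9 - 4·π^2/3.
Then c_3 = (a_3 − i·b_3)/2 = -4/9 - 4·i/9 + 2·i·π^2/3.

Final answer: -4/9 - 4·i/9 + 2·i·π^2/3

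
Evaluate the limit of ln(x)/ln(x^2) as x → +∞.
This is an ∞/∞ indeterminate form as x → +∞.
Write ln(x^2) = 2·ln(x), reducing the quotient to 1/2.
Limit = 1/2.

Final answer: 1/2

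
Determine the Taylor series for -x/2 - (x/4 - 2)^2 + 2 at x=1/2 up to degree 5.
-113/64 + 7·(x - 1/2)/16 - (x - 1/2)^2/16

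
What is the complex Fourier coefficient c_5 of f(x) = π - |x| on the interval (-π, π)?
Compute the real Fourier coefficients first: a_5 = 4/(25·π), b_5 = 0.
Then c_5 = (a_5 − i·b_5)/2 = 2/(25·π).

Final answer: 2/(25·π)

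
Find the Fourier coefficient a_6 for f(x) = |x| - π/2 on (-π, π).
a_6 = (1/π) ∫_{-π}^{π} f(x)·cos(6x) dx.
Evaluate the integral (use parity and integration by parts as needed): a_6 = 0.

Final answer: 0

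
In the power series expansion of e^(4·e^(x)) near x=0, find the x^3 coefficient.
Expand to order 3: e^(4·e^(x)) = 58·x^3·e^(4)/3 + 10·x^2·e^(4) + 4·x·e^(4) + e^(4) + O(x^4).
The coefficient of x^3 is 58·e^(4)/3.

Final answer: 58·e^(4)/3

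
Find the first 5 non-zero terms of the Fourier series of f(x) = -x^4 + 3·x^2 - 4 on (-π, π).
(-60 + 8·π^2)·cos(x) + (6 - 2·π^2)·cos(2·x) + (-52/27 + 8·π^2/9)·cos(3·x) + (15/16 - π^2/2)·cos(4·x) - π^4/5 - 4 + π^2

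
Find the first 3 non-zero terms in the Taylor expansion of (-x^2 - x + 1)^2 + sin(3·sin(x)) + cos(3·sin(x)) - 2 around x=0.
-3·x^3 - 11·x^2/2 + x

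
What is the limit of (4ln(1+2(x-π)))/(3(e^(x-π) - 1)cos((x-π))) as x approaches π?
Both numerator and denominator → 0 as x → π; this is a 0/0 indeterminate form.
Expand each to leading order near x = π: numerator ~ 8·(x - π), denominator ~ 3·(x - π).
The limit of the ratio is 8/3.

Final answer: 8/3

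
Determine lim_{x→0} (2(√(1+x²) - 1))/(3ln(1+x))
Both numerator and denominator → 0 as x → 0; this is a 0/0 indeterminate form.
Expand each to leading order near x = 0: numerator ~ x^2, denominator ~ 3·x.
The limit of the ratio is 0.

Final answer: 0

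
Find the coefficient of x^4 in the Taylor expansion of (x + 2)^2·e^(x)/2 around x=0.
Expand to order 4: (x + 2)^2·e^(x)/2 = 2·x^4/3 + 11·x^3/6 + 7·x^2/2 + 4·x + 2 + O(x^5).
The coefficient of x^4 is 2/3.

Final answer: 2/3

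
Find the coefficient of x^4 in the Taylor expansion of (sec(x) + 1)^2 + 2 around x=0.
Expand to order 4: (sec(x) + 1)^2 + 2 = 13·x^4/12 + 2·x^2 + 6 + O(x^5).
The coefficient of x^4 is 13/12.

Final answer: 13/12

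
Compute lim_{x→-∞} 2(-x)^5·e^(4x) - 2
The product is a 0·∞ indeterminate form at x → -∞.
Rewrite the product as 2(-x)^5 / e^(-4x) (an ∞/∞ form) and apply L'Hôpital, or use the standard hierarchy e^(4|x|) ≫ |(-x)^5| as x → -∞.
The indeterminate product → 0, so the limit = -2.

Final answer: -2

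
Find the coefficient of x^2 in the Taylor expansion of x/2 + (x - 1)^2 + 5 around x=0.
Expand to order 2: x/2 + (x - 1)^2 + 5 = x^2 - 3·x/2 + 6 + O(x^3).
The coefficient of x^2 is 1.

Final answer: 1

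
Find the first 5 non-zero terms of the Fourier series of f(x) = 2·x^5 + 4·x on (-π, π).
(-80·π^2 + 4·π^4 + 488)·sin(x) + (-2·π^4 - 19 + 10·π^2)·sin(2·x) + (-80·π^2/27 + 376/81 + 4·π^4/3)·sin(3·x) + (-π^4 - 79/32 + 5·π^2/4)·sin(4·x) + (-16·π^2/25 + 1096/625 + 4·π^4/5)·sin(5·x)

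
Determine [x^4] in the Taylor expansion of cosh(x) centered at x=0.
Expand to order 4: cosh(x) = x^4/24 + x^2/2 + 1 + O(x^5).
The coefficient of x^4 is 1/24.

Final answer: 1/24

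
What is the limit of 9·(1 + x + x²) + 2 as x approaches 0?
Direct substitution at x = 0 gives 11.

Final answer: 11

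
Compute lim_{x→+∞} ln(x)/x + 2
Evaluate the dominant behaviour as x → +∞; each term tends to a finite value or vanishes.
Limit = 2.

Final answer: 2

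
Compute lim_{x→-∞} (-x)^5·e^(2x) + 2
The product is a 0·∞ indeterminate form at x → -∞.
Rewrite the product as (-x)^5 / e^(-2x) (an ∞/∞ form) and apply L'Hôpital, or use the standard hierarchy e^(2|x|) ≫ |(-x)^5| as x → -∞.
The indeterminate product → 0, so the limit = 2.

Final answer: 2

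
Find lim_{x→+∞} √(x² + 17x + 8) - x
This is an ∞ − ∞ indeterminate form.
Multiply and divide by the conjugate √(x²+17x + 8) + x; the x² terms cancel, leaving (17x + 8)/(√(x²+17x + 8)+x) → 17/2.
Limit = 17/2.

Final answer: 17/2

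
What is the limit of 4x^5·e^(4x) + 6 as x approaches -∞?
The product is a 0·∞ indeterminate form at x → -∞.
Rewrite the product as 4x^5 / e^(-4x) (an ∞/∞ form) and apply L'Hôpital, or use the standard hierarchy e^(4|x|) ≫ |x^5| as x → -∞.
The indeterminate product → 0, so the limit = 6.

Final answer: 6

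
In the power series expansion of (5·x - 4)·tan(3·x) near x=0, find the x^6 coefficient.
Expand to order 6: (5·x - 4)·tan(3·x) = 162·x^6 - 648·x^5/5 + 45·x^4 - 36·x^3 + 15·x^2 - 12·x + O(x^7).
The coefficient of x^6 is 162.

Final answer: 162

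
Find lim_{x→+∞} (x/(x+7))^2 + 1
As x → +∞: x/(x+7) = 1/(1 + 7/x) → 1, and the 2nd power of a limit-1 base also → 1; with the additive constant, 1 + 1 = 2.
Limit = 2.

Final answer: 2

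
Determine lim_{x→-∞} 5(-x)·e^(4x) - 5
The product is a 0·∞ indeterminate form at x → -∞.
Rewrite the product as 5(-x) / e^(-4x) (an ∞/∞ form) and apply L'Hôpital, or use the standard hierarchy e^(4|x|) ≫ |(-x)| as x → -∞.
The indeterminate product → 0, so the limit = -5.

Final answer: -5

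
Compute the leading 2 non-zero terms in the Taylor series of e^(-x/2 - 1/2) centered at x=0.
-x·e^(-1/2)/2 + e^(-1/2)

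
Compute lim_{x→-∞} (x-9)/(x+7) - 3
Evaluate the dominant behaviour as x → -∞; each term tends to a finite value or vanishes.
Limit = -2.

Final answer: -2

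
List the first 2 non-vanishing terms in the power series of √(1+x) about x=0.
x/2 + 1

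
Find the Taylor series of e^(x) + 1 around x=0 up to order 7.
x^7/5040 + x^6/720 + x^5/120 + x^4/24 + x^3/6 + x^2/2 + x + 2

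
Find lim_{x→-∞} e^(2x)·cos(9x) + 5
Evaluate the dominant behaviour as x → -∞; each term tends to a finite value or vanishes.
Limit = 5.

Final answer: 5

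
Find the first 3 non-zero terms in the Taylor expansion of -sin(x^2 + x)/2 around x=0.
x^3/12 - x^2/2 - x/2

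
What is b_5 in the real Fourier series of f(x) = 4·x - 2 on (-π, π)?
b_5 = (1/π) ∫_{-π}^{π} f(x)·sin(5x) dx.
Evaluate the integral (use parity and integration by parts as needed): b_5 = 8/5.

Final answer: 8/5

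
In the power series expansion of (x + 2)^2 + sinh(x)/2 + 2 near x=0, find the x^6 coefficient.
Expand to order 6: (x + 2)^2 + sinh(x)/2 + 2 = x^5/240 + x^3/12 + x^2 + 9·x/2 + 6 + O(x^7).
The coefficient of x^6 is 0.

Final answer: 0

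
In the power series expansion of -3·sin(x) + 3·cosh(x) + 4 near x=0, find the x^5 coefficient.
Expand to order 5: -3·sin(x) + 3·cosh(x) + 4 = -x^5/40 + x^4/8 + x^3/2 + 3·x^2/2 - 3·x + 7 + O(x^6).
The coefficient of x^5 is -1/40.

Final answer: -1/40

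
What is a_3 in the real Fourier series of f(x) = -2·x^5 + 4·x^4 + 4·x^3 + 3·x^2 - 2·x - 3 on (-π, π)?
a_3 = (1/π) ∫_{-π}^{π} f(x)·cos(3x) dx.
Evaluate the integral (use parity and integration by parts as needed): a_3 = 28/27 - 32·π^2/9.

Final answer: 28/27 - 32·π^2/9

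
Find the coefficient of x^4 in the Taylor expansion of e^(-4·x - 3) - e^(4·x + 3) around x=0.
Expand to order 4: e^(-4·x - 3) - e^(4·x + 3) = x^4·(-32·e^(3)/3 + 32·e^(-3)/3) + x^3·(-32·e^(3)/3 - 32·e^(-3)/3) + x^2·(-8·e^(3) + 8·e^(-3)) + x·(-4·e^(3) - 4·e^(-3)) - e^(3) + e^(-3) + O(x^5).
The coefficient of x^4 is -32·e^(3)/3 + 32·e^(-3)/3.

Final answer: -32·e^(3)/3 + 32·e^(-3)/3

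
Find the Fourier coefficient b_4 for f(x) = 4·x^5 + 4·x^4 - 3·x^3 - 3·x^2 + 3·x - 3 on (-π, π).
b_4 = (1/π) ∫_{-π}^{π} f(x)·sin(4x) dx.
Evaluate the integral (use parity and integration by parts as needed): b_4 = -2·π^4 - 3 + 4·π^2.

Final answer: -2·π^4 - 3 + 4·π^2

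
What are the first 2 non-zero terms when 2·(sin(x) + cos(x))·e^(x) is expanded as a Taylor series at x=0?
4·x + 2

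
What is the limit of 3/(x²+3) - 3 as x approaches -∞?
Evaluate the dominant behaviour as x → -∞; each term tends to a finite value or vanishes.
Limit = -3.

Final answer: -3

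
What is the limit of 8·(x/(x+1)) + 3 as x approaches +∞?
Evaluate the dominant behaviour as x → +∞; each term tends to a finite value or vanishes.
Limit = 11.

Final answer: 11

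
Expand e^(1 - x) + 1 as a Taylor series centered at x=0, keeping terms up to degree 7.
-e·x^7/5040 + e·x^6/720 - e·x^5/120 + e·x^4/24 - e·x^3/6 + e·x^2/2 - e·x + 1 + e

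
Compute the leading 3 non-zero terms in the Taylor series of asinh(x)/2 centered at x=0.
3·x^5/80 - x^3/12 + x/2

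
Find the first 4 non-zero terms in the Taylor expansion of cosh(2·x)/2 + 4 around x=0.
2·x^6/45 + x^4/3 + x^2 + 9/2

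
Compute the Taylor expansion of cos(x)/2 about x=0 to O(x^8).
-x^6/1440 + x^4/48 - x^2/4 + 1/2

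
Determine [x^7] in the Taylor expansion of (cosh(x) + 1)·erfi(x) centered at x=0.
Expand to order 7: (cosh(x) + 1)·erfi(x) = 569·x^7/(2520·√(π)) + 49·x^5/(60·√(π)) + 7·x^3/(3·√(π)) + 4·x/√(π) + O(x^8).
The coefficient of x^7 is 569/(2520·√(π)).

Final answer: 569/(2520·√(π))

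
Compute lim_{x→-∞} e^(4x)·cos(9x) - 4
Evaluate the dominant behaviour as x → -∞; each term tends to a finite value or vanishes.
Limit = -4.

Final answer: -4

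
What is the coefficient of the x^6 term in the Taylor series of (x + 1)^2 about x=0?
Expand to order 6: (x + 1)^2 = x^2 + 2·x + 1 + O(x^7).
The coefficient of x^6 is 0.

Final answer: 0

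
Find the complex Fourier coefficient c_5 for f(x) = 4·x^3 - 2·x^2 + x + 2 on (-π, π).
Compute the real Fourier coefficients first: a_5 = 8/25, b_5 = 2/125 + 8·π^2/5.
Then c_5 = (a_5 − i·b_5)/2 = 4/25 - 4·i·π^2/5 - i/125.

Final answer: 4/25 - 4·i·π^2/5 - i/125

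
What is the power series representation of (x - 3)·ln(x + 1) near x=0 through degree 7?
-25·x^7/42 + 7·x^6/10 - 17·x^5/20 + 13·x^4/12 - 3·x^3/2 + 5·x^2/2 - 3·x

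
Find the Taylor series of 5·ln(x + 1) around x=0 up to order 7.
5·x^7/7 - 5·x^6/6 + x^5 - 5·x^4/4 + 5·x^3/3 - 5·x^2/2 + 5·x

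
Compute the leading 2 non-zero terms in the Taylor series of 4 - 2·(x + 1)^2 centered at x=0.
2 - 4·x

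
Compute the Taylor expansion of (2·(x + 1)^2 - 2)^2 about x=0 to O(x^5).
4·x^4 + 16·x^3 + 16·x^2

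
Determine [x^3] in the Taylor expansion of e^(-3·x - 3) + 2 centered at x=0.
Expand to order 3: e^(-3·x - 3) + 2 = -9·x^3·e^(-3)/2 + 9·x^2·e^(-3)/2 - 3·x·e^(-3) + e^(-3) + 2 + O(x^4).
The coefficient of x^3 is -9·e^(-3)/2.

Final answer: -9·e^(-3)/2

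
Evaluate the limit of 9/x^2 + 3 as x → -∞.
Evaluate the dominant behaviour as x → -∞; each term tends to a finite value or vanishes.
Limit = 3.

Final answer: 3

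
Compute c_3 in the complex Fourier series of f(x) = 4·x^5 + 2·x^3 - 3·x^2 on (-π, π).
Compute the real Fourier coefficients first: a_3 = 4/3, b_3 = -124·π^2/27 + 248/81 + 8·π^4/3.
Then c_3 = (a_3 − i·b_3)/2 = 2/3 - 4·i·π^4/3 - 124·i/81 + 62·i·π^2/27.

Final answer: 2/3 - 4·i·π^4/3 - 124·i/81 + 62·i·π^2/27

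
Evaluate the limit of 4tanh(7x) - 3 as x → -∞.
Evaluate the dominant behaviour as x → -∞; each term tends to a finite value or vanishes.
Limit = -7.

Final answer: -7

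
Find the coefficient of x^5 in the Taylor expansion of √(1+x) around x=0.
Expand to order 5: √(1+x) = 7·x^5/256 - 5·x^4/128 + x^3/16 - x^2/8 + x/2 + 1 + O(x^6).
The coefficient of x^5 is 7/256.

Final answer: 7/256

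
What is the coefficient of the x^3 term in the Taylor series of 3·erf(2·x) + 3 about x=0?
Expand to order 3: 3·erf(2·x) + 3 = -16·x^3/√(π) + 12·x/√(π) + 3 + O(x^4).
The coefficient of x^3 is -16/√(π).

Final answer: -16/√(π)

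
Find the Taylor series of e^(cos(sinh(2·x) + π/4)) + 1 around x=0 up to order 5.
x^5·(√(2)·e^(√(2)/2)/30 + 8·e^(√(2)/2)/3) + x^4·(-2·√(2)·e^(√(2)/2) + 7·e^(√(2)/2)/6) + x^3·(-√(2)·e^(√(2)/2)/3 + 2·e^(√(2)/2)) + x^2·(-√(2)·e^(√(2)/2) + e^(√(2)/2)) - √(2)·x·e^(√(2)/2) + 1 + e^(√(2)/2)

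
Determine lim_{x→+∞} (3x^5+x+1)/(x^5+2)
This is an ∞/∞ indeterminate form as x → +∞.
Divide numerator and denominator by x^5 and let the lower-order terms vanish; the leading terms give 3/1 = 3.
Limit = 3.

Final answer: 3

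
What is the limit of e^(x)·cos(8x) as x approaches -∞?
Evaluate the dominant behaviour as x → -∞; each term tends to a finite value or vanishes.
Limit = 0.

Final answer: 0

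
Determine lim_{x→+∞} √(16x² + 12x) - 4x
As x → +∞: multiply by the conjugate to get (12x)/(√(16x²+12x)+4x); the denominator ~ 8x, so the limit is 12/8 = 3/2.
Limit = 3/2.

Final answer: 3/2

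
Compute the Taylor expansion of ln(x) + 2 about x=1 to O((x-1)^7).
2 + (x - 1) - (x - 1)^2/2 + (x - 1)^3/3 - (x - 1)^4/4 + (x - 1)^5/5 - (x - 1)^6/6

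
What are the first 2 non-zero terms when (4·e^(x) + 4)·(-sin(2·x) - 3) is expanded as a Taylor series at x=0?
-28·x - 24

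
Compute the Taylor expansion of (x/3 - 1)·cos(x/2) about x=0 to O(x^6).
x^5/1152 - x^4/384 - x^3/24 + x^2/8 + x/3 - 1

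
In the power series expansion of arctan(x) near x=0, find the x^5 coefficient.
Expand to order 5: arctan(x) = x^5/5 - x^3/3 + x + O(x^6).
The coefficient of x^5 is 1/5.

Final answer: 1/5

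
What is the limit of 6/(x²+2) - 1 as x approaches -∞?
Evaluate the dominant behaviour as x → -∞; each term tends to a finite value or vanishes.
Limit = -1.

Final answer: -1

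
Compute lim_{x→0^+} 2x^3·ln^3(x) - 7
The product is a 0·∞ indeterminate form at x → 0⁺.
Rewrite the product as 2·ln^3(x) / x^(-3) and apply L'Hôpital, or use the standard hierarchy x^(-3) ≫ |ln x|^3 as x → 0⁺.
The indeterminate product → 0, so the limit = -7.

Final answer: -7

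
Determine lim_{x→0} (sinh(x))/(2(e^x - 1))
Both numerator and denominator → 0 as x → 0; this is a 0/0 indeterminate form.
Expand each to leading order near x = 0: numerator ~ x, denominator ~ 2·x.
The limit of the ratio is 1/2.

Final answer: 1/2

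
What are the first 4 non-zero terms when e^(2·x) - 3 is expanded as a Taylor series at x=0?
4·x^3/3 + 2·x^2 + 2·x - 2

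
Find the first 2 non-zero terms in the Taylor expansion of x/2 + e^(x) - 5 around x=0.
3·x/2 - 4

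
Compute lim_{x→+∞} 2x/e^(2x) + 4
The quotient is an ∞/∞ indeterminate form as x → +∞.
The exponential denominator e^(2x) dominates the polynomial numerator (e^x ≫ x as x → ∞), so the quotient → 0.
Adding the constant: 0 + 4 = 4. Limit = 4.

Final answer: 4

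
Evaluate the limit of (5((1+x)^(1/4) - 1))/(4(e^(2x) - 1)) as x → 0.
Both numerator and denominator → 0 as x → 0; this is a 0/0 indeterminate form.
Expand each to leading order near x = 0: numerator ~ 5·x/4, denominator ~ 8·x.
The limit of the ratio is 5/32.

Final answer: 5/32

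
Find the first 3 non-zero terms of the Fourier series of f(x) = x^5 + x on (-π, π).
(-40·π^2 + 2·π^4 + 242)·sin(x) + (-π^4 - 17/2 + 5·π^2)·sin(2·x) + (-40·π^2/27 + 134/81 + 2·π^4/3)·sin(3·x)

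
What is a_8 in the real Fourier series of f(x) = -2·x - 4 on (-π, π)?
a_8 = (1/π) ∫_{-π}^{π} f(x)·cos(8x) dx.
Evaluate the integral (use parity and integration by parts as needed): a_8 = 0.

Final answer: 0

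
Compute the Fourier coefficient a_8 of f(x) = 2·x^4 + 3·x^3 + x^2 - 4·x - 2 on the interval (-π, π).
a_8 = (1/π) ∫_{-π}^{π} f(x)·cos(8x) dx.
Evaluate the integral (use parity and integration by parts as needed): a_8 = 5/128 + π^2/4.

Final answer: 5/128 + π^2/4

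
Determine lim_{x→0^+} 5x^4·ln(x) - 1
The product is a 0·∞ indeterminate form at x → 0⁺.
Rewrite the product as 5·ln(x) / x^(-4) and apply L'Hôpital, or use the standard hierarchy x^(-4) ≫ |ln x| as x → 0⁺.
The indeterminate product → 0, so the limit = -1.

Final answer: -1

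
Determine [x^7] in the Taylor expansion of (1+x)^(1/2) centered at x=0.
Expand to order 7: (1+x)^(1/2) = 33·x^7/2048 - 21·x^6/1024 + 7·x^5/256 - 5·x^4/128 + x^3/16 - x^2/8 + x/2 + 1 + O(x^8).
The coefficient of x^7 is 33/2048.

Final answer: 33/2048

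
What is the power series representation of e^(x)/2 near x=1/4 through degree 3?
e^(1/4)/2 + e^(1/4)·(x - 1/4)/2 + e^(1/4)·(x - 1/4)^2/4 + e^(1/4)·(x - 1/4)^3/12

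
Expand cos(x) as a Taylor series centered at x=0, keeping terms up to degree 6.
-x^6/720 + x^4/24 - x^2/2 + 1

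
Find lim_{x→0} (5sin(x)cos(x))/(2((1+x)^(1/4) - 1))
Both numerator and denominator → 0 as x → 0; this is a 0/0 indeterminate form.
Expand each to leading order near x = 0: numerator ~ 5·x, denominator ~ x/2.
The limit of the ratio is 10.

Final answer: 10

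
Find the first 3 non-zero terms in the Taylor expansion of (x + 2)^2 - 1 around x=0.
x^2 + 4·x + 3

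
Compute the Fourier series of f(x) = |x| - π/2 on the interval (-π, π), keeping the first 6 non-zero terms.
-4·cos(x)/π - 4·cos(3·x)/(9·π) - 4·cos(5·x)/(25·π) - 4·cos(7·x)/(49·π) - 4·cos(9·x)/(81·π) - 4·cos(11·x)/(121·π)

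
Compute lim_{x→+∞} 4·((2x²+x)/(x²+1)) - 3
Evaluate the dominant behaviour as x → +∞; each term tends to a finite value or vanishes.
Limit = 5.

Final answer: 5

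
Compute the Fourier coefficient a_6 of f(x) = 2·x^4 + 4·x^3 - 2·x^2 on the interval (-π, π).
a_6 = (1/π) ∫_{-π}^{π} f(x)·cos(6x) dx.
Evaluate the integral (use parity and integration by parts as needed): a_6 = -8/27 + 4·π^2/9.

Final answer: -8/27 + 4·π^2/9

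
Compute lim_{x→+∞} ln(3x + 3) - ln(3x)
This is an ∞ − ∞ indeterminate form.
Combine the logarithms: ln(3x+3) − ln(3x) = ln((3x+3)/(3x)) = ln(1 + 3/(3x)) → ln(1) = 0.
Limit = 0.

Final answer: 0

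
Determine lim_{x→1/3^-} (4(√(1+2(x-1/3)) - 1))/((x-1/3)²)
Both numerator and denominator → 0 as x → 1/3^-; this is a 0/0 indeterminate form.
Expand each to leading order near x = 1/3: numerator ~ 4·(x - 1/3), denominator ~ (x - 1/3)^2.
The limit of the ratio is -∞.

Final answer: -∞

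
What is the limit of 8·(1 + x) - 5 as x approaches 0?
Direct substitution at x = 0 gives 3.

Final answer: 3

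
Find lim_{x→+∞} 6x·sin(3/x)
As x → +∞: let u = 3/x → 0⁺; then 6·x·sin(3/x) = 6·3·sin(u)/u → 6·3·1 = 18.
Limit = 18.

Final answer: 18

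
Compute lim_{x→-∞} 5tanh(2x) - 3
Evaluate the dominant behaviour as x → -∞; each term tends to a finite value or vanishes.
Limit = -8.

Final answer: -8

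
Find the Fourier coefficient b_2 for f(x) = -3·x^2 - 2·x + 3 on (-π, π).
b_2 = (1/π) ∫_{-π}^{π} f(x)·sin(2x) dx.
Evaluate the integral (use parity and integration by parts as needed): b_2 = 2.

Final answer: 2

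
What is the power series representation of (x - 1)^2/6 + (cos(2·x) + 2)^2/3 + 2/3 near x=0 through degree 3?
-23·x^2/6 - x/3 + 23/6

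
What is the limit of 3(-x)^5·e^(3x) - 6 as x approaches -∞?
The product is a 0·∞ indeterminate form at x → -∞.
Rewrite the product as 3(-x)^5 / e^(-3x) (an ∞/∞ form) and apply L'Hôpital, or use the standard hierarchy e^(3|x|) ≫ |(-x)^5| as x → -∞.
The indeterminate product → 0, so the limit = -6.

Final answer: -6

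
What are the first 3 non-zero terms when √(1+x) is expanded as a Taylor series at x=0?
-x^2/8 + x/2 + 1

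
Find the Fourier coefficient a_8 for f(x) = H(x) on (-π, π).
a_8 = (1/π) ∫_{-π}^{π} f(x)·cos(8x) dx.
Evaluate the integral (use parity and integration by parts as needed): a_8 = 0.

Final answer: 0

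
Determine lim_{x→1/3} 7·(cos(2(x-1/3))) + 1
Direct substitution at x = 1/3 gives 8.

Final answer: 8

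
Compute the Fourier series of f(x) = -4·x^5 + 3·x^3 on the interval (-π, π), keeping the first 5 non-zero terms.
(-996 - 8·π^4 + 166·π^2)·sin(x) + (-23·π^2 + 69/2 + 4·π^4)·sin(2·x) + (-8·π^4/3 - 428/81 + 214·π^2/27)·sin(3·x) + (-4·π^2 + 3/2 + 2·π^4)·sin(4·x) + (-8·π^4/5 - 372/625 + 62·π^2/25)·sin(5·x)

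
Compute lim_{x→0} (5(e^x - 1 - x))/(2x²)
Both numerator and denominator → 0 as x → 0; this is a 0/0 indeterminate form.
Expand each to leading order near x = 0: numerator ~ 5·x^2/2, denominator ~ 2·x^2.
The limit of the ratio is 5/4.

Final answer: 5/4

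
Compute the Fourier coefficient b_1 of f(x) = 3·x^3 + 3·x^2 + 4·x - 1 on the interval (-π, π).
b_1 = (1/π) ∫_{-π}^{π} f(x)·sin(1x) dx.
Evaluate the integral (use parity and integration by parts as needed): b_1 = -28 + 6·π^2.

Final answer: -28 + 6·π^2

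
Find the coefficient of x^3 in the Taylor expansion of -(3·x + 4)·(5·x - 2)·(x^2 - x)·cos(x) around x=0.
Expand to order 3: -(3·x + 4)·(5·x - 2)·(x^2 - x)·cos(x) = 5·x^3 + 22·x^2 - 8·x + O(x^4).
The coefficient of x^3 is 5.

Final answer: 5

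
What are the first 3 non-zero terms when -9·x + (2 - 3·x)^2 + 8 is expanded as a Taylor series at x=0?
9·x^2 - 21·x + 12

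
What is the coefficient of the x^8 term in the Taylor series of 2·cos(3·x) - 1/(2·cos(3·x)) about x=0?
Expand to order 8: 2·cos(3·x) - 1/(2·cos(3·x)) = -1006749·x^8/8960 - 1053·x^6/32 - 27·x^4/16 - 45·x^2/4 + 3/2 + O(x^9).
The coefficient of x^8 is -1006749/8960.

Final answer: -1006749/8960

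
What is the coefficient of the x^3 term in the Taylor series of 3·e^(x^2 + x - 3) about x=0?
Expand to order 3: 3·e^(x^2 + x - 3) = 7·x^3·e^(-3)/2 + 9·x^2·e^(-3)/2 + 3·x·e^(-3) + 3·e^(-3) + O(x^4).
The coefficient of x^3 is 7·e^(-3)/2.

Final answer: 7·e^(-3)/2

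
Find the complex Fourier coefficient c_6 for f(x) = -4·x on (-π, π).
Compute the real Fourier coefficients first: a_6 = 0, b_6 = 4/3.
Then c_6 = (a_6 − i·b_6)/2 = -2·i/3.

Final answer: -2·i/3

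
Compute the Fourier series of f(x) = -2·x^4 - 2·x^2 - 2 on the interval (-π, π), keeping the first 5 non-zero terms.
(-88 + 16·π^2)·cos(x) + (4 - 4·π^2)·cos(2·x) + (-8/27 + 16·π^2/9)·cos(3·x) + (-π^2 - 1/8)·cos(4·x) - 2·π^4/5 - 2·π^2/3 - 2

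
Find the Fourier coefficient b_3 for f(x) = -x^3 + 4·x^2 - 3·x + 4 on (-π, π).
b_3 = (1/π) ∫_{-π}^{π} f(x)·sin(3x) dx.
Evaluate the integral (use parity and integration by parts as needed): b_3 = -2·π^2/3 - 14/9.

Final answer: -2·π^2/3 - 14/9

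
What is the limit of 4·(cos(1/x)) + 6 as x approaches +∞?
Evaluate the dominant behaviour as x → +∞; each term tends to a finite value or vanishes.
Limit = 10.

Final answer: 10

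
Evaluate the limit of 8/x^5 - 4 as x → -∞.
Evaluate the dominant behaviour as x → -∞; each term tends to a finite value or vanishes.
Limit = -4.

Final answer: -4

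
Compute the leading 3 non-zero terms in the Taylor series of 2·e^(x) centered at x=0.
x^2 + 2·x + 2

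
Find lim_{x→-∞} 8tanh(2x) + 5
Evaluate the dominant behaviour as x → -∞; each term tends to a finite value or vanishes.
Limit = -3.

Final answer: -3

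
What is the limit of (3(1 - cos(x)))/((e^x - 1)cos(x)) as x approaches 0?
Both numerator and denominator → 0 as x → 0; this is a 0/0 indeterminate form.
Expand each to leading order near x = 0: numerator ~ 3·x^2/2, denominator ~ x.
The limit of the ratio is 0.

Final answer: 0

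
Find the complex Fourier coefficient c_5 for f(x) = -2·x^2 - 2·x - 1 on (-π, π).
Compute the real Fourier coefficients first: a_5 = 8/25, b_5 = -4/5.
Then c_5 = (a_5 − i·b_5)/2 = 4/25 + 2·i/5.

Final answer: 4/25 + 2·i/5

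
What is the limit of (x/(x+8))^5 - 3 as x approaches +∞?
As x → +∞: x/(x+8) = 1/(1 + 8/x) → 1, and the 5th power of a limit-1 base also → 1; with the additive constant, 1 - 3 = -2.
Limit = -2.

Final answer: -2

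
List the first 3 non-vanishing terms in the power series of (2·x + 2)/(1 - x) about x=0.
4·x^2 + 4·x + 2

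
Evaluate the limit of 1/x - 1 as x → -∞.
Evaluate the dominant behaviour as x → -∞; each term tends to a finite value or vanishes.
Limit = -1.

Final answer: -1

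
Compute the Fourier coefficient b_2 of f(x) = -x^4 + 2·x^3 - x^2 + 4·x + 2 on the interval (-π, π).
b_2 = (1/π) ∫_{-π}^{π} f(x)·sin(2x) dx.
Evaluate the integral (use parity and integration by parts as needed): b_2 = -2·π^2 - 1.

Final answer: -2·π^2 - 1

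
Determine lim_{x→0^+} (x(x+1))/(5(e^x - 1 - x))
Both numerator and denominator → 0 as x → 0^+; this is a 0/0 indeterminate form.
Expand each to leading order near x = 0: numerator ~ x, denominator ~ 5·x^2/2.
The limit of the ratio is ∞.

Final answer: ∞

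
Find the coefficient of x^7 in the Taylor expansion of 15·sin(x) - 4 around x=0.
Expand to order 7: 15·sin(x) - 4 = -x^7/336 + x^5/8 - 5·x^3/2 + 15·x - 4 + O(x^8).
The coefficient of x^7 is -1/336.

Final answer: -1/336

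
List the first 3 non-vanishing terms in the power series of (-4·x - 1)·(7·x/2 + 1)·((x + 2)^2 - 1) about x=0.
-73·x^2 - 53·x/2 - 3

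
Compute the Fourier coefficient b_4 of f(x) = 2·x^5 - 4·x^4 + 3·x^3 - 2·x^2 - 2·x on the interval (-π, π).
b_4 = (1/π) ∫_{-π}^{π} f(x)·sin(4x) dx.
Evaluate the integral (use parity and integration by parts as needed): b_4 = -π^4 - π^2/4 + 35/32.

Final answer: -π^4 - π^2/4 + 35/32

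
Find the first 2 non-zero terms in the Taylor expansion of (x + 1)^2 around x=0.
2·x + 1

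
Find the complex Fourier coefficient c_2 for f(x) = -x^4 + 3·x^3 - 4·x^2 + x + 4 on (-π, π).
Compute the real Fourier coefficients first: a_2 = -2·π^2 - 1, b_2 = 7/2 - 3·π^2.
Then c_2 = (a_2 − i·b_2)/2 = -π^2 - 1/2 - 7·i/4 + 3·i·π^2/2.

Final answer: -π^2 - 1/2 - 7·i/4 + 3·i·π^2/2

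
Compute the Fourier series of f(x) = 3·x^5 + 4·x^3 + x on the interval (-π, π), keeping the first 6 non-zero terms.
(-112·π^2 + 6·π^4 + 674)·sin(x) + (-3·π^4 - 35/2 + 11·π^2)·sin(2·x) + (-16·π^2/9 + 50/27 + 2·π^4)·sin(3·x) + (-3·π^4/2 - π^2/8 - 29/64)·sin(4·x) + (154/625 + 16·π^2/25 + 6·π^4/5)·sin(5·x) + (-π^4 - 7·π^2/9 - 11/54)·sin(6·x)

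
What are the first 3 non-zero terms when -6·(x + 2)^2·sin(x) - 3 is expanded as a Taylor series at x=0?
-24·x^2 - 24·x - 3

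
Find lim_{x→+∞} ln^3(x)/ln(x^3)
This is an ∞/∞ indeterminate form as x → +∞.
Write ln(x^3) = 3·ln(x), reducing the quotient to ln^2(x)/3 → ∞.
Limit = ∞.

Final answer: ∞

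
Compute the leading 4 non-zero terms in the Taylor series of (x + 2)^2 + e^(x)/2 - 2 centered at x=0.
x^3/12 + 5·x^2/4 + 9·x/2 + 5/2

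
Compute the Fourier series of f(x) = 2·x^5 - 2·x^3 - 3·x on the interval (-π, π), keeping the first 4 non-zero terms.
(-84·π^2 + 4·π^4 + 498)·sin(x) + (-2·π^4 - 15 + 12·π^2)·sin(2·x) + (-116·π^2/27 + 70/81 + 4·π^4/3)·sin(3·x) + (-π^4 + 21/32 + 9·π^2/4)·sin(4·x)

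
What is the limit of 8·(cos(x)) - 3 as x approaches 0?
Direct substitution at x = 0 gives 5.

Final answer: 5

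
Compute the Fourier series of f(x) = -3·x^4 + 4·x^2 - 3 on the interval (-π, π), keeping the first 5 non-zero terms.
(-160 + 24·π^2)·cos(x) + (13 - 6·π^2)·cos(2·x) + (-32/9 + 8·π^2/3)·cos(3·x) + (25/16 - 3·π^2/2)·cos(4·x) - 3·π^4/5 - 3 + 4·π^2/3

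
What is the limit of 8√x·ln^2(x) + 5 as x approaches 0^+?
The product is a 0·∞ indeterminate form at x → 0⁺.
Rewrite the product as 8·ln^2(x) / x^(-1/2) and apply L'Hôpital, or use the standard hierarchy x^(-1/2) ≫ |ln x|^2 as x → 0⁺.
The indeterminate product → 0, so the limit = 5.

Final answer: 5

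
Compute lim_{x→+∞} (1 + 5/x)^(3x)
As x → +∞: write (1 + 5/x)^(3x) = ((1 + 5/x)^x)^3 → (e^5)^3 = e^15.
Limit = e^(15).

Final answer: e^(15)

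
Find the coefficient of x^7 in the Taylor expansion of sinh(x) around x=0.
Expand to order 7: sinh(x) = x^7/5040 + x^5/120 + x^3/6 + x + O(x^8).
The coefficient of x^7 is 1/5040.

Final answer: 1/5040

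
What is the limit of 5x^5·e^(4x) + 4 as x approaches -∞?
The product is a 0·∞ indeterminate form at x → -∞.
Rewrite the product as 5x^5 / e^(-4x) (an ∞/∞ form) and apply L'Hôpital, or use the standard hierarchy e^(4|x|) ≫ |x^5| as x → -∞.
The indeterminate product → 0, so the limit = 4.

Final answer: 4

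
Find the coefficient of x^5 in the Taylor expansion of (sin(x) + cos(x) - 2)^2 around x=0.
Expand to order 5: (sin(x) + cos(x) - 2)^2 = 7·x^5/30 - x^4/6 - 2·x^3/3 + 2·x^2 - 2·x + 1 + O(x^6).
The coefficient of x^5 is 7/30.

Final answer: 7/30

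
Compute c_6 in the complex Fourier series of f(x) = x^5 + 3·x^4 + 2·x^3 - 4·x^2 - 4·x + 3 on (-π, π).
Compute the real Fourier coefficients first: a_6 = -5/9 + 2·π^2/3, b_6 = -π^4/3 - 13·π^2/27 + 229/162.
Then c_6 = (a_6 − i·b_6)/2 = -5/18 + π^2/3 - 229·i/324 + 13·i·π^2/54 + i·π^4/6.

Final answer: -5/18 + π^2/3 - 229·i/324 + 13·i·π^2/54 + i·π^4/6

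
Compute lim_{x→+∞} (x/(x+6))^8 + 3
As x → +∞: x/(x+6) = 1/(1 + 6/x) → 1, and the 8th power of a limit-1 base also → 1; with the additive constant, 1 + 3 = 4.
Limit = 4.

Final answer: 4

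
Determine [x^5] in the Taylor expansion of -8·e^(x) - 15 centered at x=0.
Expand to order 5: -8·e^(x) - 15 = -x^5/15 - x^4/3 - 4·x^3/3 - 4·x^2 - 8·x - 23 + O(x^6).
The coefficient of x^5 is -1/15.

Final answer: -1/15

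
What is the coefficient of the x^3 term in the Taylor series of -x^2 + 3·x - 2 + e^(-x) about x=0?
Expand to order 3: -x^2 + 3·x - 2 + e^(-x) = -x^3/6 - x^2/2 + 2·x - 1 + O(x^4).
The coefficient of x^3 is -1/6.

Final answer: -1/6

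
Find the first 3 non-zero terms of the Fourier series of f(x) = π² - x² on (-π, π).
4·cos(x) - cos(2·x) + 2·π^2/3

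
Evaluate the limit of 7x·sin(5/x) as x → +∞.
As x → +∞: let u = 5/x → 0⁺; then 7·x·sin(5/x) = 7·5·sin(u)/u → 7·5·1 = 35.
Limit = 35.

Final answer: 35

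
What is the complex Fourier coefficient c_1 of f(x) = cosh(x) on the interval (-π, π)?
Compute the real Fourier coefficients first: a_1 = -sinh(π)/π, b_1 = 0.
Then c_1 = (a_1 − i·b_1)/2 = -sinh(π)/(2·π).

Final answer: -sinh(π)/(2·π)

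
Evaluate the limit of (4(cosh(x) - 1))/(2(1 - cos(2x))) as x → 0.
Both numerator and denominator → 0 as x → 0; this is a 0/0 indeterminate form.
Expand each to leading order near x = 0: numerator ~ 2·x^2, denominator ~ 4·x^2.
The limit of the ratio is 1/2.

Final answer: 1/2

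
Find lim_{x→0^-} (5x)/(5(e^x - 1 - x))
Both numerator and denominator → 0 as x → 0^-; this is a 0/0 indeterminate form.
Expand each to leading order near x = 0: numerator ~ 5·x, denominator ~ 5·x^2/2.
The limit of the ratio is -∞.

Final answer: -∞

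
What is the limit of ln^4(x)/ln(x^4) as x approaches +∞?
This is an ∞/∞ indeterminate form as x → +∞.
Write ln(x^4) = 4·ln(x), reducing the quotient to ln^3(x)/4 → ∞.
Limit = ∞.

Final answer: ∞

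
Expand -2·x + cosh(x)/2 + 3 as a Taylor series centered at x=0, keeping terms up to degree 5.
x^4/48 + x^2/4 - 2·x + 7/2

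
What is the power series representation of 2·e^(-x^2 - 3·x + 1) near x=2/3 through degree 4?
2·e^(-13/9) - 26·e^(-13/9)·(x - 2/3)/3 + 151·e^(-13/9)·(x - 2/3)^2/9 - 1495·e^(-13/9)·(x - 2/3)^3/81 + 11281·e^(-13/9)·(x - 2/3)^4/972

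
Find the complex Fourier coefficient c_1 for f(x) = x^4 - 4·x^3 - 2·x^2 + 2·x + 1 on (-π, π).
Compute the real Fourier coefficients first: a_1 = 56 - 8·π^2, b_1 = 52 - 8·π^2.
Then c_1 = (a_1 − i·b_1)/2 = -4·π^2 + 28 - 26·i + 4·i·π^2.

Final answer: -4·π^2 + 28 - 26·i + 4·i·π^2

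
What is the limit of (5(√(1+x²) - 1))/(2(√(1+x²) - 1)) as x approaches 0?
Both numerator and denominator → 0 as x → 0; this is a 0/0 indeterminate form.
Expand each to leading order near x = 0: numerator ~ 5·x^2/2, denominator ~ x^2.
The limit of the ratio is 5/2.

Final answer: 5/2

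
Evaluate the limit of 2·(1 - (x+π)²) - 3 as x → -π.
Direct substitution at x = -π gives -1.

Final answer: -1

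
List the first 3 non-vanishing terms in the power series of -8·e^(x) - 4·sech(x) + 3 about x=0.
-2·x^2 - 8·x - 9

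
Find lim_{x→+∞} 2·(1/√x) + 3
Evaluate the dominant behaviour as x → +∞; each term tends to a finite value or vanishes.
Limit = 3.

Final answer: 3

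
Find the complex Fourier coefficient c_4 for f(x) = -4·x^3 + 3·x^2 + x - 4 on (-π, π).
Compute the real Fourier coefficients first: a_4 = 3/4, b_4 = -5/4 + 2·π^2.
Then c_4 = (a_4 − i·b_4)/2 = 3/8 - i·π^2 + 5·i/8.

Final answer: 3/8 - i·π^2 + 5·i/8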